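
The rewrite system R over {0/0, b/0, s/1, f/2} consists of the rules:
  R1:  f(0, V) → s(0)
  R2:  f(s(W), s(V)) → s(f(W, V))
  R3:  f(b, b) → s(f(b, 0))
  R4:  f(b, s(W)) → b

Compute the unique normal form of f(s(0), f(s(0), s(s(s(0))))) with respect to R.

1. f(s(0), f(s(0), s(s(s(0)))))  →  f(s(0), s(f(0, s(s(0)))))   [R2 at 2]
2. f(s(0), s(f(0, s(s(0)))))  →  s(f(0, f(0, s(s(0)))))   [R2 at ε]
3. s(f(0, f(0, s(s(0)))))  →  s(s(0))   [R1 at 1]

s(s(0))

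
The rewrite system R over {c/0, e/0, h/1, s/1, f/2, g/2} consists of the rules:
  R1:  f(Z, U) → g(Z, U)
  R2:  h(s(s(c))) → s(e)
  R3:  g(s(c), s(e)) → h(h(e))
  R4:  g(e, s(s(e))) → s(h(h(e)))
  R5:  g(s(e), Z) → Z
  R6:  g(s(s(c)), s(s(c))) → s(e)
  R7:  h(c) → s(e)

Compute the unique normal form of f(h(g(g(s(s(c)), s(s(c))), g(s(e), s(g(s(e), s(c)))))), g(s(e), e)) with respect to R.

1. f(h(g(g(s(s(c)), s(s(c))), g(s(e), s(g(s(e), s(c)))))), g(s(e), e))  →  g(h(g(g(s(s(c)), s(s(c))), g(s(e), s(g(s(e), s(c)))))), g(s(e), e))   [R1 at ε]
2. g(h(g(g(s(s(c)), s(s(c))), g(s(e), s(g(s(e), s(c)))))), g(s(e), e))  →  g(h(g(s(e), g(s(e), s(g(s(e), s(c)))))), g(s(e), e))   [R6 at 1.1.1]
3. g(h(g(s(e), g(s(e), s(g(s(e), s(c)))))), g(s(e), e))  →  g(h(g(s(e), s(g(s(e), s(c))))), g(s(e), e))   [R5 at 1.1]
4. g(h(g(s(e), s(g(s(e), s(c))))), g(s(e), e))  →  g(h(s(g(s(e), s(c)))), g(s(e), e))   [R5 at 1.1]
5. g(h(s(g(s(e), s(c)))), g(s(e), e))  →  g(h(s(s(c))), g(s(e), e))   [R5 at 1.1.1]
6. g(h(s(s(c))), g(s(e), e))  →  g(s(e), g(s(e), e))   [R2 at 1]
7. g(s(e), g(s(e), e))  →  g(s(e), e)   [R5 at ε]
8. g(s(e), e)  →  e   [R5 at ε]

e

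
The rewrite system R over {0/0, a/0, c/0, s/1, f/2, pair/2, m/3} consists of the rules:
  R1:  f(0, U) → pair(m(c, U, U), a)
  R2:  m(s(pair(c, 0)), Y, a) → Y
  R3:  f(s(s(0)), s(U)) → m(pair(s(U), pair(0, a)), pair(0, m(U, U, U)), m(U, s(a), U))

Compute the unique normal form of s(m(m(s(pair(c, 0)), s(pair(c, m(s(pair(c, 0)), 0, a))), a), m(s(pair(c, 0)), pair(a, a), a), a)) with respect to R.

1. s(m(m(s(pair(c, 0)), s(pair(c, m(s(pair(c, 0)), 0, a))), a), m(s(pair(c, 0)), pair(a, a), a), a))  →  s(m(s(pair(c, m(s(pair(c, 0)), 0, a))), m(s(pair(c, 0)), pair(a, a), a), a))   [R2 at 1.1]
2. s(m(s(pair(c, m(s(pair(c, 0)), 0, a))), m(s(pair(c, 0)), pair(a, a), a), a))  →  s(m(s(pair(c, 0)), m(s(pair(c, 0)), pair(a, a), a), a))   [R2 at 1.1.1.2]
3. s(m(s(pair(c, 0)), m(s(pair(c, 0)), pair(a, a), a), a))  →  s(m(s(pair(c, 0)), pair(a, a), a))   [R2 at 1]
4. s(m(s(pair(c, 0)), pair(a, a), a))  →  s(pair(a, a))   [R2 at 1]

s(pair(a, a))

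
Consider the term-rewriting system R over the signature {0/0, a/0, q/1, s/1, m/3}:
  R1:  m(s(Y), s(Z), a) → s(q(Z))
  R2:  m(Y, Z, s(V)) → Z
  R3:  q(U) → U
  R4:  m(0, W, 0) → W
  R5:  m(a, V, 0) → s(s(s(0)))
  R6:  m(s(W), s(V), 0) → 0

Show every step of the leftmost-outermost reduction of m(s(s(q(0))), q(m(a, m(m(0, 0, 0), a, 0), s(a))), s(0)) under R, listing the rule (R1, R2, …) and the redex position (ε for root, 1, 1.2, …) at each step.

1. m(s(s(q(0))), q(m(a, m(m(0, 0, 0), a, 0), s(a))), s(0))  →  q(m(a, m(m(0, 0, 0), a, 0), s(a)))   [R2 at ε]
2. q(m(a, m(m(0, 0, 0), a, 0), s(a)))  →  m(a, m(m(0, 0, 0), a, 0), s(a))   [R3 at ε]
3. m(a, m(m(0, 0, 0), a, 0), s(a))  →  m(m(0, 0, 0), a, 0)   [R2 at ε]
4. m(m(0, 0, 0), a, 0)  →  m(0, a, 0)   [R4 at 1]
5. m(0, a, 0)  →  a   [R4 at ε]

a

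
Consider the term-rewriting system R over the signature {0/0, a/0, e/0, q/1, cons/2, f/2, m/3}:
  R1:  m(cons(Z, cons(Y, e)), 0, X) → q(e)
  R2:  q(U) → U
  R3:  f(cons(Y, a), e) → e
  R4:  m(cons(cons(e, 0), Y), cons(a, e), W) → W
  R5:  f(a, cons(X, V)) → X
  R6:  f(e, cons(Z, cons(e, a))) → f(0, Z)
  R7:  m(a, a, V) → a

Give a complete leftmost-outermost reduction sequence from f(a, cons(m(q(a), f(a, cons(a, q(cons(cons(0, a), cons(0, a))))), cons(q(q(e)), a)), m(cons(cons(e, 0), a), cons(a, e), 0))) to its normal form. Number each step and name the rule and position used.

a

1. f(a, cons(m(q(a), f(a, cons(a, q(cons(cons(0, a), cons(0, a))))), cons(q(q(e)), a)), m(cons(cons(e, 0), a), cons(a, e), 0)))  →  m(q(a), f(a, cons(a, q(cons(cons(0, a), cons(0, a))))), cons(q(q(e)), a))   [R5 at ε]
2. m(q(a), f(a, cons(a, q(cons(cons(0, a), cons(0, a))))), cons(q(q(e)), a))  →  m(a, f(a, cons(a, q(cons(cons(0, a), cons(0, a))))), cons(q(q(e)), a))   [R2 at 1]
3. m(a, f(a, cons(a, q(cons(cons(0, a), cons(0, a))))), cons(q(q(e)), a))  →  m(a, a, cons(q(q(e)), a))   [R5 at 2]
4. m(a, a, cons(q(q(e)), a))  →  a   [R7 at ε]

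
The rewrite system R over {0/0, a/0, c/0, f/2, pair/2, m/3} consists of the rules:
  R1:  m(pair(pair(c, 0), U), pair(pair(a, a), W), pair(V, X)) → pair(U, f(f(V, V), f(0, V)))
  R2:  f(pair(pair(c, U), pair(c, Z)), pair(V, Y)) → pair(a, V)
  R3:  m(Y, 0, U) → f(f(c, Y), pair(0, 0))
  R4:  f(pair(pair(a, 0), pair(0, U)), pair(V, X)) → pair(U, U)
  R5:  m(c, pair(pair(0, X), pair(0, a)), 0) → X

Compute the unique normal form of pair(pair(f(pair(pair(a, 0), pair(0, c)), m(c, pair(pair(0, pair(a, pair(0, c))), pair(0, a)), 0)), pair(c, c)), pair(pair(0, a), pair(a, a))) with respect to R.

1. pair(pair(f(pair(pair(a, 0), pair(0, c)), m(c, pair(pair(0, pair(a, pair(0, c))), pair(0, a)), 0)), pair(c, c)), pair(pair(0, a), pair(a, a)))  →  pair(pair(f(pair(pair(a, 0), pair(0, c)), pair(a, pair(0, c))), pair(c, c)), pair(pair(0, a), pair(a, a)))   [R5 at 1.1.2]
2. pair(pair(f(pair(pair(a, 0), pair(0, c)), pair(a, pair(0, c))), pair(c, c)), pair(pair(0, a), pair(a, a)))  →  pair(pair(pair(c, c), pair(c, c)), pair(pair(0, a), pair(a, a)))   [R4 at 1.1]

pair(pair(pair(c, c), pair(c, c)), pair(pair(0, a), pair(a, a)))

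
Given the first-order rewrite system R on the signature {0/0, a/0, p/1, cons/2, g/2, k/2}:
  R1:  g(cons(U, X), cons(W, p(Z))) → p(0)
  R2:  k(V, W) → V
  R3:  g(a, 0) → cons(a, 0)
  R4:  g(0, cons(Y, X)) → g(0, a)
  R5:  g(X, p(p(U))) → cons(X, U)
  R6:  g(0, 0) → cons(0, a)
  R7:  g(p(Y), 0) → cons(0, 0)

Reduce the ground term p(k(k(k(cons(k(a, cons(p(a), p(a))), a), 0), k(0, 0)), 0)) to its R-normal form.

1. p(k(k(k(cons(k(a, cons(p(a), p(a))), a), 0), k(0, 0)), 0))  →  p(k(k(cons(k(a, cons(p(a), p(a))), a), 0), k(0, 0)))   [R2 at 1]
2. p(k(k(cons(k(a, cons(p(a), p(a))), a), 0), k(0, 0)))  →  p(k(cons(k(a, cons(p(a), p(a))), a), 0))   [R2 at 1]
3. p(k(cons(k(a, cons(p(a), p(a))), a), 0))  →  p(cons(k(a, cons(p(a), p(a))), a))   [R2 at 1]
4. p(cons(k(a, cons(p(a), p(a))), a))  →  p(cons(a, a))   [R2 at 1.1]

p(cons(a, a))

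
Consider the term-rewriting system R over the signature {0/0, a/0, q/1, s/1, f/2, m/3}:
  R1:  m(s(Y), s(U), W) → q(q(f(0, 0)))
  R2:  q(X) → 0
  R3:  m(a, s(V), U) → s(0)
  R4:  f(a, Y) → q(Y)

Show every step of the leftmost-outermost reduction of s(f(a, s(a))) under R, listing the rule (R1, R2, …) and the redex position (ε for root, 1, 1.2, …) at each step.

1. s(f(a, s(a)))  →  s(q(s(a)))   [R4 at 1]
2. s(q(s(a)))  →  s(0)   [R2 at 1]

s(0)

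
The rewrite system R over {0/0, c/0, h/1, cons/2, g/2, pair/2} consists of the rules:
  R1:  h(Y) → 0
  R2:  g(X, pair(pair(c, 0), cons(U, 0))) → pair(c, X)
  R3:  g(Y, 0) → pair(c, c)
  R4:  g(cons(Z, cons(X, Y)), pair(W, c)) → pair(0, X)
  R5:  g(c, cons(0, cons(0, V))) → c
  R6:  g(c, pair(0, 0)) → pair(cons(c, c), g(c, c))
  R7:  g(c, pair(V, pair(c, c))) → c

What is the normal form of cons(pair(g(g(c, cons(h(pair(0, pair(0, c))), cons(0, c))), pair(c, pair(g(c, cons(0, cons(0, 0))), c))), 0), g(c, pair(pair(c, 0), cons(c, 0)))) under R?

1. cons(pair(g(g(c, cons(h(pair(0, pair(0, c))), cons(0, c))), pair(c, pair(g(c, cons(0, cons(0, 0))), c))), 0), g(c, pair(pair(c, 0), cons(c, 0))))  →  cons(pair(g(g(c, cons(0, cons(0, c))), pair(c, pair(g(c, cons(0, cons(0, 0))), c))), 0), g(c, pair(pair(c, 0), cons(c, 0))))   [R1 at 1.1.1.2.1]
2. cons(pair(g(g(c, cons(0, cons(0, c))), pair(c, pair(g(c, cons(0, cons(0, 0))), c))), 0), g(c, pair(pair(c, 0), cons(c, 0))))  →  cons(pair(g(c, pair(c, pair(g(c, cons(0, cons(0, 0))), c))), 0), g(c, pair(pair(c, 0), cons(c, 0))))   [R5 at 1.1.1]
3. cons(pair(g(c, pair(c, pair(g(c, cons(0, cons(0, 0))), c))), 0), g(c, pair(pair(c, 0), cons(c, 0))))  →  cons(pair(g(c, pair(c, pair(c, c))), 0), g(c, pair(pair(c, 0), cons(c, 0))))   [R5 at 1.1.2.2.1]
4. cons(pair(g(c, pair(c, pair(c, c))), 0), g(c, pair(pair(c, 0), cons(c, 0))))  →  cons(pair(c, 0), g(c, pair(pair(c, 0), cons(c, 0))))   [R7 at 1.1]
5. cons(pair(c, 0), g(c, pair(pair(c, 0), cons(c, 0))))  →  cons(pair(c, 0), pair(c, c))   [R2 at 2]

cons(pair(c, 0), pair(c, c))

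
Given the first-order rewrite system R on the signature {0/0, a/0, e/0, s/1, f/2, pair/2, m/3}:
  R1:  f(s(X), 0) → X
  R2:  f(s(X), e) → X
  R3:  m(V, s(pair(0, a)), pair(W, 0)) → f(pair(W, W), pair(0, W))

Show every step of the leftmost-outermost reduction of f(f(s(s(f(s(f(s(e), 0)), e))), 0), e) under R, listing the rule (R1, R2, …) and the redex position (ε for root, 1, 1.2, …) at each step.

e

1. f(f(s(s(f(s(f(s(e), 0)), e))), 0), e)  →  f(s(f(s(f(s(e), 0)), e)), e)   [R1 at 1]
2. f(s(f(s(f(s(e), 0)), e)), e)  →  f(s(f(s(e), 0)), e)   [R2 at ε]
3. f(s(f(s(e), 0)), e)  →  f(s(e), 0)   [R2 at ε]
4. f(s(e), 0)  →  e   [R1 at ε]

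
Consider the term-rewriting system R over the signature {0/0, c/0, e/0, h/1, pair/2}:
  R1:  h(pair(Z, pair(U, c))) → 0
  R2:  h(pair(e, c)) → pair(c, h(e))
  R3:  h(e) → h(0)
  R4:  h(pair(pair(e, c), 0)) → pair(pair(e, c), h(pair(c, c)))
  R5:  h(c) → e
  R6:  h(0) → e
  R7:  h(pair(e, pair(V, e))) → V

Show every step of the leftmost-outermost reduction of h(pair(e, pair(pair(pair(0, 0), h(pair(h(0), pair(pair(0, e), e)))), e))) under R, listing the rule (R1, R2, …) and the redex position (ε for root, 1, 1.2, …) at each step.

1. h(pair(e, pair(pair(pair(0, 0), h(pair(h(0), pair(pair(0, e), e)))), e)))  →  pair(pair(0, 0), h(pair(h(0), pair(pair(0, e), e))))   [R7 at ε]
2. pair(pair(0, 0), h(pair(h(0), pair(pair(0, e), e))))  →  pair(pair(0, 0), h(pair(e, pair(pair(0, e), e))))   [R6 at 2.1.1]
3. pair(pair(0, 0), h(pair(e, pair(pair(0, e), e))))  →  pair(pair(0, 0), pair(0, e))   [R7 at 2]

pair(pair(0, 0), pair(0, e))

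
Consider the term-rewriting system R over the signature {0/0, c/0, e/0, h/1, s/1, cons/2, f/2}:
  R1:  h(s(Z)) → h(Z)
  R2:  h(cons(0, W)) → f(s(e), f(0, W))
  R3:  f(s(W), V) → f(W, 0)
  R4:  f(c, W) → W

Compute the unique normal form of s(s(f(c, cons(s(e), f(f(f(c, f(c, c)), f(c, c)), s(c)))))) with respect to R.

s(s(cons(s(e), s(c))))

1. s(s(f(c, cons(s(e), f(f(f(c, f(c, c)), f(c, c)), s(c))))))  →  s(s(cons(s(e), f(f(f(c, f(c, c)), f(c, c)), s(c)))))   [R4 at 1.1]
2. s(s(cons(s(e), f(f(f(c, f(c, c)), f(c, c)), s(c)))))  →  s(s(cons(s(e), f(f(f(c, c), f(c, c)), s(c)))))   [R4 at 1.1.2.1.1]
3. s(s(cons(s(e), f(f(f(c, c), f(c, c)), s(c)))))  →  s(s(cons(s(e), f(f(c, f(c, c)), s(c)))))   [R4 at 1.1.2.1.1]
4. s(s(cons(s(e), f(f(c, f(c, c)), s(c)))))  →  s(s(cons(s(e), f(f(c, c), s(c)))))   [R4 at 1.1.2.1]
5. s(s(cons(s(e), f(f(c, c), s(c)))))  →  s(s(cons(s(e), f(c, s(c)))))   [R4 at 1.1.2.1]
6. s(s(cons(s(e), f(c, s(c)))))  →  s(s(cons(s(e), s(c))))   [R4 at 1.1.2]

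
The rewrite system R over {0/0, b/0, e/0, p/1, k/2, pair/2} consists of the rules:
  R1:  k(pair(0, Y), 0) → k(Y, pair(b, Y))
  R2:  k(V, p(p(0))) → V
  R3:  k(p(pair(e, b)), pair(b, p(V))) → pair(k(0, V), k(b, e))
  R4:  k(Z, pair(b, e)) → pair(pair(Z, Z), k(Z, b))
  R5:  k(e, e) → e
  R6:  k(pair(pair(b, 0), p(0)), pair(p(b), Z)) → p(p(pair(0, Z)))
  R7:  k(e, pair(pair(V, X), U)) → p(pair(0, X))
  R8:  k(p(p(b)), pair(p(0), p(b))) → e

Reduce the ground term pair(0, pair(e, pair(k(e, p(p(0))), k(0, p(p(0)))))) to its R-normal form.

1. pair(0, pair(e, pair(k(e, p(p(0))), k(0, p(p(0))))))  →  pair(0, pair(e, pair(e, k(0, p(p(0))))))   [R2 at 2.2.1]
2. pair(0, pair(e, pair(e, k(0, p(p(0))))))  →  pair(0, pair(e, pair(e, 0)))   [R2 at 2.2.2]

pair(0, pair(e, pair(e, 0)))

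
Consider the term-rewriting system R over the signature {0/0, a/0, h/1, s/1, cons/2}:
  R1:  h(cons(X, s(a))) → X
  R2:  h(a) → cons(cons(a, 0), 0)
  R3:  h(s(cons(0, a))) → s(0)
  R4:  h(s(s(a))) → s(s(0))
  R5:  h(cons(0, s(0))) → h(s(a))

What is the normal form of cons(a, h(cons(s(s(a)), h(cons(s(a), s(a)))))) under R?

1. cons(a, h(cons(s(s(a)), h(cons(s(a), s(a))))))  →  cons(a, h(cons(s(s(a)), s(a))))   [R1 at 2.1.2]
2. cons(a, h(cons(s(s(a)), s(a))))  →  cons(a, s(s(a)))   [R1 at 2]

cons(a, s(s(a)))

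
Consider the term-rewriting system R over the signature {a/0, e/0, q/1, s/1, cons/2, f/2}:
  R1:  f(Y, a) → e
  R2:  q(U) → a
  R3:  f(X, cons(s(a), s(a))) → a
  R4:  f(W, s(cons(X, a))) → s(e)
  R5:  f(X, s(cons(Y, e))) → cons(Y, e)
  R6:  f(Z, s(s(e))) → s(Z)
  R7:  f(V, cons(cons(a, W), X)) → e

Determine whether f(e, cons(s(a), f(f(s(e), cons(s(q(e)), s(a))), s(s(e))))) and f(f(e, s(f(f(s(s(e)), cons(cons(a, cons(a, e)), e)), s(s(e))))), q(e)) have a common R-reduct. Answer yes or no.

no — NF(t₁) = a, NF(t₂) = e

Reduce t₁ = f(e, cons(s(a), f(f(s(e), cons(s(q(e)), s(a))), s(s(e))))):
1. f(e, cons(s(a), f(f(s(e), cons(s(q(e)), s(a))), s(s(e)))))  →  f(e, cons(s(a), s(f(s(e), cons(s(q(e)), s(a))))))   [R6 at 2.2]
2. f(e, cons(s(a), s(f(s(e), cons(s(q(e)), s(a))))))  →  f(e, cons(s(a), s(f(s(e), cons(s(a), s(a))))))   [R2 at 2.2.1.2.1.1]
3. f(e, cons(s(a), s(f(s(e), cons(s(a), s(a))))))  →  f(e, cons(s(a), s(a)))   [R3 at 2.2.1]
4. f(e, cons(s(a), s(a)))  →  a   [R3 at ε]

Reduce t₂ = f(f(e, s(f(f(s(s(e)), cons(cons(a, cons(a, e)), e)), s(s(e))))), q(e)):
1. f(f(e, s(f(f(s(s(e)), cons(cons(a, cons(a, e)), e)), s(s(e))))), q(e))  →  f(f(e, s(s(f(s(s(e)), cons(cons(a, cons(a, e)), e))))), q(e))   [R6 at 1.2.1]
2. f(f(e, s(s(f(s(s(e)), cons(cons(a, cons(a, e)), e))))), q(e))  →  f(f(e, s(s(e))), q(e))   [R7 at 1.2.1.1]
3. f(f(e, s(s(e))), q(e))  →  f(s(e), q(e))   [R6 at 1]
4. f(s(e), q(e))  →  f(s(e), a)   [R2 at 2]
5. f(s(e), a)  →  e   [R1 at ε]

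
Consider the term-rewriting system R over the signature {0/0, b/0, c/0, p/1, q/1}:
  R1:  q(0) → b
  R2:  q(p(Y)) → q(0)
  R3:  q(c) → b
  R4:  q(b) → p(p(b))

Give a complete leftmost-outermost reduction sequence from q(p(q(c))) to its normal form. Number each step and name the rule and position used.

b

1. q(p(q(c)))  →  q(0)   [R2 at ε]
2. q(0)  →  b   [R1 at ε]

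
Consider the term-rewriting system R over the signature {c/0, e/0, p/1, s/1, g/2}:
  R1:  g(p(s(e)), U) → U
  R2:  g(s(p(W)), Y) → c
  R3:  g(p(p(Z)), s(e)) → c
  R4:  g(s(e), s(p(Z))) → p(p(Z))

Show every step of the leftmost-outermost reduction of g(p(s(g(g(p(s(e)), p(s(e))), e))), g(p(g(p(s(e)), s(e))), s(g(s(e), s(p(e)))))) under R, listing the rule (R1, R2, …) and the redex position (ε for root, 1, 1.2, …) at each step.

s(p(p(e)))

1. g(p(s(g(g(p(s(e)), p(s(e))), e))), g(p(g(p(s(e)), s(e))), s(g(s(e), s(p(e))))))  →  g(p(s(g(p(s(e)), e))), g(p(g(p(s(e)), s(e))), s(g(s(e), s(p(e))))))   [R1 at 1.1.1.1]
2. g(p(s(g(p(s(e)), e))), g(p(g(p(s(e)), s(e))), s(g(s(e), s(p(e))))))  →  g(p(s(e)), g(p(g(p(s(e)), s(e))), s(g(s(e), s(p(e))))))   [R1 at 1.1.1]
3. g(p(s(e)), g(p(g(p(s(e)), s(e))), s(g(s(e), s(p(e))))))  →  g(p(g(p(s(e)), s(e))), s(g(s(e), s(p(e)))))   [R1 at ε]
4. g(p(g(p(s(e)), s(e))), s(g(s(e), s(p(e)))))  →  g(p(s(e)), s(g(s(e), s(p(e)))))   [R1 at 1.1]
5. g(p(s(e)), s(g(s(e), s(p(e)))))  →  s(g(s(e), s(p(e))))   [R1 at ε]
6. s(g(s(e), s(p(e))))  →  s(p(p(e)))   [R4 at 1]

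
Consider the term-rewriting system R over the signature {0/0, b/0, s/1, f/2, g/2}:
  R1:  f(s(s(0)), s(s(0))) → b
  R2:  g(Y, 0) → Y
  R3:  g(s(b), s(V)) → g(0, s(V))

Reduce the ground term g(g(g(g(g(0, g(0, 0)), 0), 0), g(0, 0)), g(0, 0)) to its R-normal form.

0

1. g(g(g(g(g(0, g(0, 0)), 0), 0), g(0, 0)), g(0, 0))  →  g(g(g(g(0, g(0, 0)), 0), g(0, 0)), g(0, 0))   [R2 at 1.1]
2. g(g(g(g(0, g(0, 0)), 0), g(0, 0)), g(0, 0))  →  g(g(g(0, g(0, 0)), g(0, 0)), g(0, 0))   [R2 at 1.1]
3. g(g(g(0, g(0, 0)), g(0, 0)), g(0, 0))  →  g(g(g(0, 0), g(0, 0)), g(0, 0))   [R2 at 1.1.2]
4. g(g(g(0, 0), g(0, 0)), g(0, 0))  →  g(g(0, g(0, 0)), g(0, 0))   [R2 at 1.1]
5. g(g(0, g(0, 0)), g(0, 0))  →  g(g(0, 0), g(0, 0))   [R2 at 1.2]
6. g(g(0, 0), g(0, 0))  →  g(0, g(0, 0))   [R2 at 1]
7. g(0, g(0, 0))  →  g(0, 0)   [R2 at 2]
8. g(0, 0)  →  0   [R2 at ε]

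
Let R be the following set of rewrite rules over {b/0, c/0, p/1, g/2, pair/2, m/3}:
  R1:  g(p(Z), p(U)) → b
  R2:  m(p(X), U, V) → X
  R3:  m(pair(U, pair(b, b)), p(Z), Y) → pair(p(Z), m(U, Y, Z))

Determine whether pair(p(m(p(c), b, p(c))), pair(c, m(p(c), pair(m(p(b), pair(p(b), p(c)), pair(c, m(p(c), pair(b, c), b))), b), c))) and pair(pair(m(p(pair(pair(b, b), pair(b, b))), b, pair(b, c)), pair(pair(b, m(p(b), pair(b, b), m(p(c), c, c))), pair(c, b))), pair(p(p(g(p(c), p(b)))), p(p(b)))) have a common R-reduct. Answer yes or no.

Reduce t₁ = pair(p(m(p(c), b, p(c))), pair(c, m(p(c), pair(m(p(b), pair(p(b), p(c)), pair(c, m(p(c), pair(b, c), b))), b), c))):
1. pair(p(m(p(c), b, p(c))), pair(c, m(p(c), pair(m(p(b), pair(p(b), p(c)), pair(c, m(p(c), pair(b, c), b))), b), c)))  →  pair(p(c), pair(c, m(p(c), pair(m(p(b), pair(p(b), p(c)), pair(c, m(p(c), pair(b, c), b))), b), c)))   [R2 at 1.1]
2. pair(p(c), pair(c, m(p(c), pair(m(p(b), pair(p(b), p(c)), pair(c, m(p(c), pair(b, c), b))), b), c)))  →  pair(p(c), pair(c, c))   [R2 at 2.2]

Reduce t₂ = pair(pair(m(p(pair(pair(b, b), pair(b, b))), b, pair(b, c)), pair(pair(b, m(p(b), pair(b, b), m(p(c), c, c))), pair(c, b))), pair(p(p(g(p(c), p(b)))), p(p(b)))):
1. pair(pair(m(p(pair(pair(b, b), pair(b, b))), b, pair(b, c)), pair(pair(b, m(p(b), pair(b, b), m(p(c), c, c))), pair(c, b))), pair(p(p(g(p(c), p(b)))), p(p(b))))  →  pair(pair(pair(pair(b, b), pair(b, b)), pair(pair(b, m(p(b), pair(b, b), m(p(c), c, c))), pair(c, b))), pair(p(p(g(p(c), p(b)))), p(p(b))))   [R2 at 1.1]
2. pair(pair(pair(pair(b, b), pair(b, b)), pair(pair(b, m(p(b), pair(b, b), m(p(c), c, c))), pair(c, b))), pair(p(p(g(p(c), p(b)))), p(p(b))))  →  pair(pair(pair(pair(b, b), pair(b, b)), pair(pair(b, b), pair(c, b))), pair(p(p(g(p(c), p(b)))), p(p(b))))   [R2 at 1.2.1.2]
3. pair(pair(pair(pair(b, b), pair(b, b)), pair(pair(b, b), pair(c, b))), pair(p(p(g(p(c), p(b)))), p(p(b))))  →  pair(pair(pair(pair(b, b), pair(b, b)), pair(pair(b, b), pair(c, b))), pair(p(p(b)), p(p(b))))   [R1 at 2.1.1.1]

no — NF(t₁) = pair(p(c), pair(c, c)), NF(t₂) = pair(pair(pair(pair(b, b), pair(b, b)), pair(pair(b, b), pair(c, b))), pair(p(p(b)), p(p(b))))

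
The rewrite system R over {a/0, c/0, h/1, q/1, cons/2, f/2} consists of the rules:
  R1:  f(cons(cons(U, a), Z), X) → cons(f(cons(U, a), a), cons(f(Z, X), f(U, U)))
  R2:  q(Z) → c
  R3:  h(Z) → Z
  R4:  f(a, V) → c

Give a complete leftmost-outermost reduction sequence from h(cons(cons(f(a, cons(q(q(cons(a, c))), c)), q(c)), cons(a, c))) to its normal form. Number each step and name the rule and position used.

cons(cons(c, c), cons(a, c))

1. h(cons(cons(f(a, cons(q(q(cons(a, c))), c)), q(c)), cons(a, c)))  →  cons(cons(f(a, cons(q(q(cons(a, c))), c)), q(c)), cons(a, c))   [R3 at ε]
2. cons(cons(f(a, cons(q(q(cons(a, c))), c)), q(c)), cons(a, c))  →  cons(cons(c, q(c)), cons(a, c))   [R4 at 1.1]
3. cons(cons(c, q(c)), cons(a, c))  →  cons(cons(c, c), cons(a, c))   [R2 at 1.2]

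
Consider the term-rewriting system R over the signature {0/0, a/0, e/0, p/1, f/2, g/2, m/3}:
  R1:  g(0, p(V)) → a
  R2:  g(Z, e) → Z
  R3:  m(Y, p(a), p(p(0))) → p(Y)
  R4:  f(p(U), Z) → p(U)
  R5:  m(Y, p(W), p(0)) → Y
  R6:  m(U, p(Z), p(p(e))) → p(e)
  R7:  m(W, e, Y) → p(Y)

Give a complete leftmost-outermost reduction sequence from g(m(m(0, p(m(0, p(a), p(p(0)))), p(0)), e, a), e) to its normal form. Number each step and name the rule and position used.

1. g(m(m(0, p(m(0, p(a), p(p(0)))), p(0)), e, a), e)  →  m(m(0, p(m(0, p(a), p(p(0)))), p(0)), e, a)   [R2 at ε]
2. m(m(0, p(m(0, p(a), p(p(0)))), p(0)), e, a)  →  p(a)   [R7 at ε]

p(a)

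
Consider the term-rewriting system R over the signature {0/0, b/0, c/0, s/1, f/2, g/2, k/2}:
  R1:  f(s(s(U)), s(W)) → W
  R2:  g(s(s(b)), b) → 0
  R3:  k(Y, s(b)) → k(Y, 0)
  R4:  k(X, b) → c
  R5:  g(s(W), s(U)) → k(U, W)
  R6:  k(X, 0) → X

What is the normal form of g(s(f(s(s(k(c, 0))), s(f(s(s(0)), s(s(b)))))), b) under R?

0

1. g(s(f(s(s(k(c, 0))), s(f(s(s(0)), s(s(b)))))), b)  →  g(s(f(s(s(0)), s(s(b)))), b)   [R1 at 1.1]
2. g(s(f(s(s(0)), s(s(b)))), b)  →  g(s(s(b)), b)   [R1 at 1.1]
3. g(s(s(b)), b)  →  0   [R2 at ε]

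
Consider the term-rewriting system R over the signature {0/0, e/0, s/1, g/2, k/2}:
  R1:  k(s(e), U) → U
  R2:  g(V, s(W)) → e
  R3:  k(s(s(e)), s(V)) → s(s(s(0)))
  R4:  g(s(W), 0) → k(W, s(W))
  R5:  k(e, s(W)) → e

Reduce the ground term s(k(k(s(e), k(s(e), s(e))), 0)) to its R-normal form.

1. s(k(k(s(e), k(s(e), s(e))), 0))  →  s(k(k(s(e), s(e)), 0))   [R1 at 1.1]
2. s(k(k(s(e), s(e)), 0))  →  s(k(s(e), 0))   [R1 at 1.1]
3. s(k(s(e), 0))  →  s(0)   [R1 at 1]

s(0)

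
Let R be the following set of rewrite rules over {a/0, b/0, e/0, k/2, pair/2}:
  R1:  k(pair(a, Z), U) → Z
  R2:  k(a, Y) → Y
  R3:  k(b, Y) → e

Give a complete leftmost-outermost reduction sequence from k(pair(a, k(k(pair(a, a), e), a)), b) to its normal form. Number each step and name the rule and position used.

1. k(pair(a, k(k(pair(a, a), e), a)), b)  →  k(k(pair(a, a), e), a)   [R1 at ε]
2. k(k(pair(a, a), e), a)  →  k(a, a)   [R1 at 1]
3. k(a, a)  →  a   [R2 at ε]

a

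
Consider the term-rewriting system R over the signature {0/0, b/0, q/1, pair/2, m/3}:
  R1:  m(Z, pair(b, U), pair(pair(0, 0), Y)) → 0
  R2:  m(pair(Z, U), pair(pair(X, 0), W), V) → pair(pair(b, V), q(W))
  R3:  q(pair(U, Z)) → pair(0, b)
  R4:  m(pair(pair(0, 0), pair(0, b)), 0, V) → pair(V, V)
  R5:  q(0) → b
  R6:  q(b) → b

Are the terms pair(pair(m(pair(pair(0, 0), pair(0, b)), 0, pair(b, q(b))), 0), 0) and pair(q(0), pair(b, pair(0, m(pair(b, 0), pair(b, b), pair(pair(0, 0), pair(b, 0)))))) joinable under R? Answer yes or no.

Reduce t₁ = pair(pair(m(pair(pair(0, 0), pair(0, b)), 0, pair(b, q(b))), 0), 0):
1. pair(pair(m(pair(pair(0, 0), pair(0, b)), 0, pair(b, q(b))), 0), 0)  →  pair(pair(pair(pair(b, q(b)), pair(b, q(b))), 0), 0)   [R4 at 1.1]
2. pair(pair(pair(pair(b, q(b)), pair(b, q(b))), 0), 0)  →  pair(pair(pair(pair(b, b), pair(b, q(b))), 0), 0)   [R6 at 1.1.1.2]
3. pair(pair(pair(pair(b, b), pair(b, q(b))), 0), 0)  →  pair(pair(pair(pair(b, b), pair(b, b)), 0), 0)   [R6 at 1.1.2.2]

Reduce t₂ = pair(q(0), pair(b, pair(0, m(pair(b, 0), pair(b, b), pair(pair(0, 0), pair(b, 0)))))):
1. pair(q(0), pair(b, pair(0, m(pair(b, 0), pair(b, b), pair(pair(0, 0), pair(b, 0))))))  →  pair(b, pair(b, pair(0, m(pair(b, 0), pair(b, b), pair(pair(0, 0), pair(b, 0))))))   [R5 at 1]
2. pair(b, pair(b, pair(0, m(pair(b, 0), pair(b, b), pair(pair(0, 0), pair(b, 0))))))  →  pair(b, pair(b, pair(0, 0)))   [R1 at 2.2.2]

no — NF(t₁) = pair(pair(pair(pair(b, b), pair(b, b)), 0), 0), NF(t₂) = pair(b, pair(b, pair(0, 0)))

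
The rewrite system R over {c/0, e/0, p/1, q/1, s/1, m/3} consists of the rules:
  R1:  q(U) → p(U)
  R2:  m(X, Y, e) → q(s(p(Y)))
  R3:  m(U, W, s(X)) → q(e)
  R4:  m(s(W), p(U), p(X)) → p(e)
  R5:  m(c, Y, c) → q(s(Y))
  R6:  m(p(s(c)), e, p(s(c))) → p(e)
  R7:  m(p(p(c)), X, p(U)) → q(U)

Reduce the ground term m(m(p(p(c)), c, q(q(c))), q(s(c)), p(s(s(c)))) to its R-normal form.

p(s(s(c)))

1. m(m(p(p(c)), c, q(q(c))), q(s(c)), p(s(s(c))))  →  m(m(p(p(c)), c, p(q(c))), q(s(c)), p(s(s(c))))   [R1 at 1.3]
2. m(m(p(p(c)), c, p(q(c))), q(s(c)), p(s(s(c))))  →  m(q(q(c)), q(s(c)), p(s(s(c))))   [R7 at 1]
3. m(q(q(c)), q(s(c)), p(s(s(c))))  →  m(p(q(c)), q(s(c)), p(s(s(c))))   [R1 at 1]
4. m(p(q(c)), q(s(c)), p(s(s(c))))  →  m(p(p(c)), q(s(c)), p(s(s(c))))   [R1 at 1.1]
5. m(p(p(c)), q(s(c)), p(s(s(c))))  →  q(s(s(c)))   [R7 at ε]
6. q(s(s(c)))  →  p(s(s(c)))   [R1 at ε]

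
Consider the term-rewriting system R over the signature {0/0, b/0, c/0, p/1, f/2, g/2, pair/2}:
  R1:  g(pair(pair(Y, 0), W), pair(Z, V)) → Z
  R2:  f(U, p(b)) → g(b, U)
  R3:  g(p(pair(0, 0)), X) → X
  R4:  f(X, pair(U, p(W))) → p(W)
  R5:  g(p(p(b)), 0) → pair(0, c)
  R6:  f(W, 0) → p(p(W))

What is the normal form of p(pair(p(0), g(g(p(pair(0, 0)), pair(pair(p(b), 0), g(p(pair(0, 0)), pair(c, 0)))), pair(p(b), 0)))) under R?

p(pair(p(0), p(b)))

1. p(pair(p(0), g(g(p(pair(0, 0)), pair(pair(p(b), 0), g(p(pair(0, 0)), pair(c, 0)))), pair(p(b), 0))))  →  p(pair(p(0), g(pair(pair(p(b), 0), g(p(pair(0, 0)), pair(c, 0))), pair(p(b), 0))))   [R3 at 1.2.1]
2. p(pair(p(0), g(pair(pair(p(b), 0), g(p(pair(0, 0)), pair(c, 0))), pair(p(b), 0))))  →  p(pair(p(0), p(b)))   [R1 at 1.2]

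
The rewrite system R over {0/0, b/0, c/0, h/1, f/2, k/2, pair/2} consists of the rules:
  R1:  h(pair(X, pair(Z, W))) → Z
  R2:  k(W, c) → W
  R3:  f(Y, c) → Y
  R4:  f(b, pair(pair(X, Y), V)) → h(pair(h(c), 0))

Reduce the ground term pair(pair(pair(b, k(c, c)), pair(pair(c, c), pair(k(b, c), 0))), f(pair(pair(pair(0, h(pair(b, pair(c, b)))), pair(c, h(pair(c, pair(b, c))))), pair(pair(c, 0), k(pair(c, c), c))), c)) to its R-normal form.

1. pair(pair(pair(b, k(c, c)), pair(pair(c, c), pair(k(b, c), 0))), f(pair(pair(pair(0, h(pair(b, pair(c, b)))), pair(c, h(pair(c, pair(b, c))))), pair(pair(c, 0), k(pair(c, c), c))), c))  →  pair(pair(pair(b, c), pair(pair(c, c), pair(k(b, c), 0))), f(pair(pair(pair(0, h(pair(b, pair(c, b)))), pair(c, h(pair(c, pair(b, c))))), pair(pair(c, 0), k(pair(c, c), c))), c))   [R2 at 1.1.2]
2. pair(pair(pair(b, c), pair(pair(c, c), pair(k(b, c), 0))), f(pair(pair(pair(0, h(pair(b, pair(c, b)))), pair(c, h(pair(c, pair(b, c))))), pair(pair(c, 0), k(pair(c, c), c))), c))  →  pair(pair(pair(b, c), pair(pair(c, c), pair(b, 0))), f(pair(pair(pair(0, h(pair(b, pair(c, b)))), pair(c, h(pair(c, pair(b, c))))), pair(pair(c, 0), k(pair(c, c), c))), c))   [R2 at 1.2.2.1]
3. pair(pair(pair(b, c), pair(pair(c, c), pair(b, 0))), f(pair(pair(pair(0, h(pair(b, pair(c, b)))), pair(c, h(pair(c, pair(b, c))))), pair(pair(c, 0), k(pair(c, c), c))), c))  →  pair(pair(pair(b, c), pair(pair(c, c), pair(b, 0))), pair(pair(pair(0, h(pair(b, pair(c, b)))), pair(c, h(pair(c, pair(b, c))))), pair(pair(c, 0), k(pair(c, c), c))))   [R3 at 2]
4. pair(pair(pair(b, c), pair(pair(c, c), pair(b, 0))), pair(pair(pair(0, h(pair(b, pair(c, b)))), pair(c, h(pair(c, pair(b, c))))), pair(pair(c, 0), k(pair(c, c), c))))  →  pair(pair(pair(b, c), pair(pair(c, c), pair(b, 0))), pair(pair(pair(0, c), pair(c, h(pair(c, pair(b, c))))), pair(pair(c, 0), k(pair(c, c), c))))   [R1 at 2.1.1.2]
5. pair(pair(pair(b, c), pair(pair(c, c), pair(b, 0))), pair(pair(pair(0, c), pair(c, h(pair(c, pair(b, c))))), pair(pair(c, 0), k(pair(c, c), c))))  →  pair(pair(pair(b, c), pair(pair(c, c), pair(b, 0))), pair(pair(pair(0, c), pair(c, b)), pair(pair(c, 0), k(pair(c, c), c))))   [R1 at 2.1.2.2]
6. pair(pair(pair(b, c), pair(pair(c, c), pair(b, 0))), pair(pair(pair(0, c), pair(c, b)), pair(pair(c, 0), k(pair(c, c), c))))  →  pair(pair(pair(b, c), pair(pair(c, c), pair(b, 0))), pair(pair(pair(0, c), pair(c, b)), pair(pair(c, 0), pair(c, c))))   [R2 at 2.2.2]

pair(pair(pair(b, c), pair(pair(c, c), pair(b, 0))), pair(pair(pair(0, c), pair(c, b)), pair(pair(c, 0), pair(c, c))))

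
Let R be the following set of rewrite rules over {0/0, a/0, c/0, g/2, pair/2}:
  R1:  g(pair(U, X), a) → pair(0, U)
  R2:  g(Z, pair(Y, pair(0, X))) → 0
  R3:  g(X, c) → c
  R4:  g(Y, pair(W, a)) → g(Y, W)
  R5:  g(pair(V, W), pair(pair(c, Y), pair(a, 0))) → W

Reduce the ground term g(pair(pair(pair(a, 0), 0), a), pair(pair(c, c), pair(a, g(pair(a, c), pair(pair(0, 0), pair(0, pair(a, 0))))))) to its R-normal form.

a

1. g(pair(pair(pair(a, 0), 0), a), pair(pair(c, c), pair(a, g(pair(a, c), pair(pair(0, 0), pair(0, pair(a, 0)))))))  →  g(pair(pair(pair(a, 0), 0), a), pair(pair(c, c), pair(a, 0)))   [R2 at 2.2.2]
2. g(pair(pair(pair(a, 0), 0), a), pair(pair(c, c), pair(a, 0)))  →  a   [R5 at ε]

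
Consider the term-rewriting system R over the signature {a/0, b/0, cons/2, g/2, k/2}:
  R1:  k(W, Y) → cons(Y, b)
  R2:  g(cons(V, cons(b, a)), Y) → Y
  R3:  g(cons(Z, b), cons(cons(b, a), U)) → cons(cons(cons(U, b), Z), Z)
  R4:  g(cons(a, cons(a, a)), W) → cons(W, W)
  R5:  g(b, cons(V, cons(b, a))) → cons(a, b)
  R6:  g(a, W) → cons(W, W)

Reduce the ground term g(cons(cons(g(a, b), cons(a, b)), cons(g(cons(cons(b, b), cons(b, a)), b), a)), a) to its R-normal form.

1. g(cons(cons(g(a, b), cons(a, b)), cons(g(cons(cons(b, b), cons(b, a)), b), a)), a)  →  g(cons(cons(cons(b, b), cons(a, b)), cons(g(cons(cons(b, b), cons(b, a)), b), a)), a)   [R6 at 1.1.1]
2. g(cons(cons(cons(b, b), cons(a, b)), cons(g(cons(cons(b, b), cons(b, a)), b), a)), a)  →  g(cons(cons(cons(b, b), cons(a, b)), cons(b, a)), a)   [R2 at 1.2.1]
3. g(cons(cons(cons(b, b), cons(a, b)), cons(b, a)), a)  →  a   [R2 at ε]

a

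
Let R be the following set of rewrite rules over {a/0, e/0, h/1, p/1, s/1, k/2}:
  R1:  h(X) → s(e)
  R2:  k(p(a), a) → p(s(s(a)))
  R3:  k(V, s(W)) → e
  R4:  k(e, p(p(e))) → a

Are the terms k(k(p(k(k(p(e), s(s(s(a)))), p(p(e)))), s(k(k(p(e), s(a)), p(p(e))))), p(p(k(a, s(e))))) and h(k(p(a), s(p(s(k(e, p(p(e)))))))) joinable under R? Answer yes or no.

Reduce t₁ = k(k(p(k(k(p(e), s(s(s(a)))), p(p(e)))), s(k(k(p(e), s(a)), p(p(e))))), p(p(k(a, s(e))))):
1. k(k(p(k(k(p(e), s(s(s(a)))), p(p(e)))), s(k(k(p(e), s(a)), p(p(e))))), p(p(k(a, s(e)))))  →  k(e, p(p(k(a, s(e)))))   [R3 at 1]
2. k(e, p(p(k(a, s(e)))))  →  k(e, p(p(e)))   [R3 at 2.1.1]
3. k(e, p(p(e)))  →  a   [R4 at ε]

Reduce t₂ = h(k(p(a), s(p(s(k(e, p(p(e)))))))):
1. h(k(p(a), s(p(s(k(e, p(p(e))))))))  →  s(e)   [R1 at ε]

no — NF(t₁) = a, NF(t₂) = s(e)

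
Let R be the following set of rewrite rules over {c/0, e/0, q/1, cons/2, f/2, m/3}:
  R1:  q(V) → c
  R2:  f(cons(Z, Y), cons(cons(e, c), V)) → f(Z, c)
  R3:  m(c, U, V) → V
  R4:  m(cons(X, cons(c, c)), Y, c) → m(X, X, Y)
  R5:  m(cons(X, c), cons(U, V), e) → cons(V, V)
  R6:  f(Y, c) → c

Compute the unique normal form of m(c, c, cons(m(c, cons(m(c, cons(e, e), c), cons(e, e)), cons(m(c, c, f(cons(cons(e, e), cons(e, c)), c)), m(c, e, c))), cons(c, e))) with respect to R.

1. m(c, c, cons(m(c, cons(m(c, cons(e, e), c), cons(e, e)), cons(m(c, c, f(cons(cons(e, e), cons(e, c)), c)), m(c, e, c))), cons(c, e)))  →  cons(m(c, cons(m(c, cons(e, e), c), cons(e, e)), cons(m(c, c, f(cons(cons(e, e), cons(e, c)), c)), m(c, e, c))), cons(c, e))   [R3 at ε]
2. cons(m(c, cons(m(c, cons(e, e), c), cons(e, e)), cons(m(c, c, f(cons(cons(e, e), cons(e, c)), c)), m(c, e, c))), cons(c, e))  →  cons(cons(m(c, c, f(cons(cons(e, e), cons(e, c)), c)), m(c, e, c)), cons(c, e))   [R3 at 1]
3. cons(cons(m(c, c, f(cons(cons(e, e), cons(e, c)), c)), m(c, e, c)), cons(c, e))  →  cons(cons(f(cons(cons(e, e), cons(e, c)), c), m(c, e, c)), cons(c, e))   [R3 at 1.1]
4. cons(cons(f(cons(cons(e, e), cons(e, c)), c), m(c, e, c)), cons(c, e))  →  cons(cons(c, m(c, e, c)), cons(c, e))   [R6 at 1.1]
5. cons(cons(c, m(c, e, c)), cons(c, e))  →  cons(cons(c, c), cons(c, e))   [R3 at 1.2]

cons(cons(c, c), cons(c, e))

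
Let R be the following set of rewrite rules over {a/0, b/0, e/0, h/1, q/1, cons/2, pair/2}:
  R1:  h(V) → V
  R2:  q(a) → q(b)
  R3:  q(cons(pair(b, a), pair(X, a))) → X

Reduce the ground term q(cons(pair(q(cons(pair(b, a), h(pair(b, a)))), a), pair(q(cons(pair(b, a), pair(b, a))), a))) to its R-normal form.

1. q(cons(pair(q(cons(pair(b, a), h(pair(b, a)))), a), pair(q(cons(pair(b, a), pair(b, a))), a)))  →  q(cons(pair(q(cons(pair(b, a), pair(b, a))), a), pair(q(cons(pair(b, a), pair(b, a))), a)))   [R1 at 1.1.1.1.2]
2. q(cons(pair(q(cons(pair(b, a), pair(b, a))), a), pair(q(cons(pair(b, a), pair(b, a))), a)))  →  q(cons(pair(b, a), pair(q(cons(pair(b, a), pair(b, a))), a)))   [R3 at 1.1.1]
3. q(cons(pair(b, a), pair(q(cons(pair(b, a), pair(b, a))), a)))  →  q(cons(pair(b, a), pair(b, a)))   [R3 at ε]
4. q(cons(pair(b, a), pair(b, a)))  →  b   [R3 at ε]

b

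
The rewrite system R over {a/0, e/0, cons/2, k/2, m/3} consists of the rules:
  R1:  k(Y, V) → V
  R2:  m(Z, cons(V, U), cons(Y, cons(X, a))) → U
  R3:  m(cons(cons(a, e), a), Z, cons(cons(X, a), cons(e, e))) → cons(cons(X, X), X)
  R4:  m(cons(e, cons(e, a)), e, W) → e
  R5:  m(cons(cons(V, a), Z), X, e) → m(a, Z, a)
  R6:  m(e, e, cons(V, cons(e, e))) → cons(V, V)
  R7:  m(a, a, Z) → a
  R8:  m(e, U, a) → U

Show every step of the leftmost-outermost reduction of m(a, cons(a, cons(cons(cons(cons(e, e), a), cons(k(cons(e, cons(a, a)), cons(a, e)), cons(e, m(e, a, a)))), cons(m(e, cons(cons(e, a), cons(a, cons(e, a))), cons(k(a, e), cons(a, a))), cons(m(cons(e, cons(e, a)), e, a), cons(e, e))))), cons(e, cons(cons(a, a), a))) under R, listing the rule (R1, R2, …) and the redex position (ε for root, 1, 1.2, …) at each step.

1. m(a, cons(a, cons(cons(cons(cons(e, e), a), cons(k(cons(e, cons(a, a)), cons(a, e)), cons(e, m(e, a, a)))), cons(m(e, cons(cons(e, a), cons(a, cons(e, a))), cons(k(a, e), cons(a, a))), cons(m(cons(e, cons(e, a)), e, a), cons(e, e))))), cons(e, cons(cons(a, a), a)))  →  cons(cons(cons(cons(e, e), a), cons(k(cons(e, cons(a, a)), cons(a, e)), cons(e, m(e, a, a)))), cons(m(e, cons(cons(e, a), cons(a, cons(e, a))), cons(k(a, e), cons(a, a))), cons(m(cons(e, cons(e, a)), e, a), cons(e, e))))   [R2 at ε]
2. cons(cons(cons(cons(e, e), a), cons(k(cons(e, cons(a, a)), cons(a, e)), cons(e, m(e, a, a)))), cons(m(e, cons(cons(e, a), cons(a, cons(e, a))), cons(k(a, e), cons(a, a))), cons(m(cons(e, cons(e, a)), e, a), cons(e, e))))  →  cons(cons(cons(cons(e, e), a), cons(cons(a, e), cons(e, m(e, a, a)))), cons(m(e, cons(cons(e, a), cons(a, cons(e, a))), cons(k(a, e), cons(a, a))), cons(m(cons(e, cons(e, a)), e, a), cons(e, e))))   [R1 at 1.2.1]
3. cons(cons(cons(cons(e, e), a), cons(cons(a, e), cons(e, m(e, a, a)))), cons(m(e, cons(cons(e, a), cons(a, cons(e, a))), cons(k(a, e), cons(a, a))), cons(m(cons(e, cons(e, a)), e, a), cons(e, e))))  →  cons(cons(cons(cons(e, e), a), cons(cons(a, e), cons(e, a))), cons(m(e, cons(cons(e, a), cons(a, cons(e, a))), cons(k(a, e), cons(a, a))), cons(m(cons(e, cons(e, a)), e, a), cons(e, e))))   [R8 at 1.2.2.2]
4. cons(cons(cons(cons(e, e), a), cons(cons(a, e), cons(e, a))), cons(m(e, cons(cons(e, a), cons(a, cons(e, a))), cons(k(a, e), cons(a, a))), cons(m(cons(e, cons(e, a)), e, a), cons(e, e))))  →  cons(cons(cons(cons(e, e), a), cons(cons(a, e), cons(e, a))), cons(cons(a, cons(e, a)), cons(m(cons(e, cons(e, a)), e, a), cons(e, e))))   [R2 at 2.1]
5. cons(cons(cons(cons(e, e), a), cons(cons(a, e), cons(e, a))), cons(cons(a, cons(e, a)), cons(m(cons(e, cons(e, a)), e, a), cons(e, e))))  →  cons(cons(cons(cons(e, e), a), cons(cons(a, e), cons(e, a))), cons(cons(a, cons(e, a)), cons(e, cons(e, e))))   [R4 at 2.2.1]

cons(cons(cons(cons(e, e), a), cons(cons(a, e), cons(e, a))), cons(cons(a, cons(e, a)), cons(e, cons(e, e))))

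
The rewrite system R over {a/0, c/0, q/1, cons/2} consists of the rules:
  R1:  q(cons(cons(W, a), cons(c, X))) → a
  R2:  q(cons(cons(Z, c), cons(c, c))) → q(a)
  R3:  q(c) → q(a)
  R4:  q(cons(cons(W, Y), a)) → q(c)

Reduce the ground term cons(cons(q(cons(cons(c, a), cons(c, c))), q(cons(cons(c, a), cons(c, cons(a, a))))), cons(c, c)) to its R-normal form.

1. cons(cons(q(cons(cons(c, a), cons(c, c))), q(cons(cons(c, a), cons(c, cons(a, a))))), cons(c, c))  →  cons(cons(a, q(cons(cons(c, a), cons(c, cons(a, a))))), cons(c, c))   [R1 at 1.1]
2. cons(cons(a, q(cons(cons(c, a), cons(c, cons(a, a))))), cons(c, c))  →  cons(cons(a, a), cons(c, c))   [R1 at 1.2]

cons(cons(a, a), cons(c, c))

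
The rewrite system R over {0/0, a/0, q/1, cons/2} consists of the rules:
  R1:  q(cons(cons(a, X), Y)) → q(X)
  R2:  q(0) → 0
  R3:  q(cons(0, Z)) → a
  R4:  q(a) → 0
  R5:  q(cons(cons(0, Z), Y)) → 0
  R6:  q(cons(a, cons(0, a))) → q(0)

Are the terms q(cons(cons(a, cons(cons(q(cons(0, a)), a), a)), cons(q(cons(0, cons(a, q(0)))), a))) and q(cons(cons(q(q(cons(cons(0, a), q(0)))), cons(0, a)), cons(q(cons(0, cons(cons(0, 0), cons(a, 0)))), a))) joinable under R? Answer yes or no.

yes — NF(t₁) = 0, NF(t₂) = 0

Reduce t₁ = q(cons(cons(a, cons(cons(q(cons(0, a)), a), a)), cons(q(cons(0, cons(a, q(0)))), a))):
1. q(cons(cons(a, cons(cons(q(cons(0, a)), a), a)), cons(q(cons(0, cons(a, q(0)))), a)))  →  q(cons(cons(q(cons(0, a)), a), a))   [R1 at ε]
2. q(cons(cons(q(cons(0, a)), a), a))  →  q(cons(cons(a, a), a))   [R3 at 1.1.1]
3. q(cons(cons(a, a), a))  →  q(a)   [R1 at ε]
4. q(a)  →  0   [R4 at ε]

Reduce t₂ = q(cons(cons(q(q(cons(cons(0, a), q(0)))), cons(0, a)), cons(q(cons(0, cons(cons(0, 0), cons(a, 0)))), a))):
1. q(cons(cons(q(q(cons(cons(0, a), q(0)))), cons(0, a)), cons(q(cons(0, cons(cons(0, 0), cons(a, 0)))), a)))  →  q(cons(cons(q(0), cons(0, a)), cons(q(cons(0, cons(cons(0, 0), cons(a, 0)))), a)))   [R5 at 1.1.1.1]
2. q(cons(cons(q(0), cons(0, a)), cons(q(cons(0, cons(cons(0, 0), cons(a, 0)))), a)))  →  q(cons(cons(0, cons(0, a)), cons(q(cons(0, cons(cons(0, 0), cons(a, 0)))), a)))   [R2 at 1.1.1]
3. q(cons(cons(0, cons(0, a)), cons(q(cons(0, cons(cons(0, 0), cons(a, 0)))), a)))  →  0   [R5 at ε]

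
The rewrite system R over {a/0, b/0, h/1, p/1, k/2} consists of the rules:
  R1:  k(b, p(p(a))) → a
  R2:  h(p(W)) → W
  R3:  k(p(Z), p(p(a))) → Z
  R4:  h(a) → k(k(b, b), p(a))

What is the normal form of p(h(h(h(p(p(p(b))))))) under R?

1. p(h(h(h(p(p(p(b)))))))  →  p(h(h(p(p(b)))))   [R2 at 1.1.1]
2. p(h(h(p(p(b)))))  →  p(h(p(b)))   [R2 at 1.1]
3. p(h(p(b)))  →  p(b)   [R2 at 1]

p(b)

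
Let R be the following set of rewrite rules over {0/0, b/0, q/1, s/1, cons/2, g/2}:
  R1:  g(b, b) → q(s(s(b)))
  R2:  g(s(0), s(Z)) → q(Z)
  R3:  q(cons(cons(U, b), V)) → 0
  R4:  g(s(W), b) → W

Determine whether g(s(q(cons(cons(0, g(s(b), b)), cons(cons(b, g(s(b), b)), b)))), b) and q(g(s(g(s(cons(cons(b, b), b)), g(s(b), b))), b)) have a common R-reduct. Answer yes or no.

Reduce t₁ = g(s(q(cons(cons(0, g(s(b), b)), cons(cons(b, g(s(b), b)), b)))), b):
1. g(s(q(cons(cons(0, g(s(b), b)), cons(cons(b, g(s(b), b)), b)))), b)  →  q(cons(cons(0, g(s(b), b)), cons(cons(b, g(s(b), b)), b)))   [R4 at ε]
2. q(cons(cons(0, g(s(b), b)), cons(cons(b, g(s(b), b)), b)))  →  q(cons(cons(0, b), cons(cons(b, g(s(b), b)), b)))   [R4 at 1.1.2]
3. q(cons(cons(0, b), cons(cons(b, g(s(b), b)), b)))  →  0   [R3 at ε]

Reduce t₂ = q(g(s(g(s(cons(cons(b, b), b)), g(s(b), b))), b)):
1. q(g(s(g(s(cons(cons(b, b), b)), g(s(b), b))), b))  →  q(g(s(cons(cons(b, b), b)), g(s(b), b)))   [R4 at 1]
2. q(g(s(cons(cons(b, b), b)), g(s(b), b)))  →  q(g(s(cons(cons(b, b), b)), b))   [R4 at 1.2]
3. q(g(s(cons(cons(b, b), b)), b))  →  q(cons(cons(b, b), b))   [R4 at 1]
4. q(cons(cons(b, b), b))  →  0   [R3 at ε]

yes — NF(t₁) = 0, NF(t₂) = 0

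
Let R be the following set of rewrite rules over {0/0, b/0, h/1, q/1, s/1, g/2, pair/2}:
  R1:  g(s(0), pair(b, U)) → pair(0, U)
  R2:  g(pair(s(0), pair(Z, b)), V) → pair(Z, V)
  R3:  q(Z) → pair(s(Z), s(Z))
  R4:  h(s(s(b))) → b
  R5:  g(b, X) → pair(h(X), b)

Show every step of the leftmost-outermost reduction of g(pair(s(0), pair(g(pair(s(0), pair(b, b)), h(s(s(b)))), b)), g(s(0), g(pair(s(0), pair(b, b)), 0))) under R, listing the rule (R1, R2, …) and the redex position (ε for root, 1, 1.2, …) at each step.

pair(pair(b, b), pair(0, 0))

1. g(pair(s(0), pair(g(pair(s(0), pair(b, b)), h(s(s(b)))), b)), g(s(0), g(pair(s(0), pair(b, b)), 0)))  →  pair(g(pair(s(0), pair(b, b)), h(s(s(b)))), g(s(0), g(pair(s(0), pair(b, b)), 0)))   [R2 at ε]
2. pair(g(pair(s(0), pair(b, b)), h(s(s(b)))), g(s(0), g(pair(s(0), pair(b, b)), 0)))  →  pair(pair(b, h(s(s(b)))), g(s(0), g(pair(s(0), pair(b, b)), 0)))   [R2 at 1]
3. pair(pair(b, h(s(s(b)))), g(s(0), g(pair(s(0), pair(b, b)), 0)))  →  pair(pair(b, b), g(s(0), g(pair(s(0), pair(b, b)), 0)))   [R4 at 1.2]
4. pair(pair(b, b), g(s(0), g(pair(s(0), pair(b, b)), 0)))  →  pair(pair(b, b), g(s(0), pair(b, 0)))   [R2 at 2.2]
5. pair(pair(b, b), g(s(0), pair(b, 0)))  →  pair(pair(b, b), pair(0, 0))   [R1 at 2]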